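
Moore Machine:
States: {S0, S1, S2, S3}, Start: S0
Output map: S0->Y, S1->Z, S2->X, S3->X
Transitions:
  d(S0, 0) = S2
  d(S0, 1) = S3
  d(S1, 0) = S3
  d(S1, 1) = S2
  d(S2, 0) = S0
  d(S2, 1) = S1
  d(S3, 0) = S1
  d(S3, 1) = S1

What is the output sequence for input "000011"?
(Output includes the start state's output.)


Start: S0 (output Y)
  --0--> S2 (output X)
  --0--> S0 (output Y)
  --0--> S2 (output X)
  --0--> S0 (output Y)
  --1--> S3 (output X)
  --1--> S1 (output Z)

"YXYXYXZ"


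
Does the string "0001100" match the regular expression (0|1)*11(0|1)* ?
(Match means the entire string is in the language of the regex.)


|string| = 7; first = '0'; last = '0'

Yes, "0001100" matches (0|1)*11(0|1)*


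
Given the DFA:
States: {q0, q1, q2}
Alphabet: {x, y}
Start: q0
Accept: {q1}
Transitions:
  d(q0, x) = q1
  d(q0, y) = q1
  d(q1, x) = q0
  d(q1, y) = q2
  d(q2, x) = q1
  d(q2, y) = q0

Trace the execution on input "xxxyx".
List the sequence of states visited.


Input: xxxyx
d(q0, x) = q1
d(q1, x) = q0
d(q0, x) = q1
d(q1, y) = q2
d(q2, x) = q1


q0 -> q1 -> q0 -> q1 -> q2 -> q1


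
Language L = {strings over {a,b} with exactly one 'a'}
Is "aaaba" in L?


count('a') = 4

No, "aaaba" is not in L


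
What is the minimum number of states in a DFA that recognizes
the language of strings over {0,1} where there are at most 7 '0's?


States: count = 0, 1, ..., 7 (all accepting; 8 states), plus a dead state for count > 7.
Total: 8 + 1 = 9.

9


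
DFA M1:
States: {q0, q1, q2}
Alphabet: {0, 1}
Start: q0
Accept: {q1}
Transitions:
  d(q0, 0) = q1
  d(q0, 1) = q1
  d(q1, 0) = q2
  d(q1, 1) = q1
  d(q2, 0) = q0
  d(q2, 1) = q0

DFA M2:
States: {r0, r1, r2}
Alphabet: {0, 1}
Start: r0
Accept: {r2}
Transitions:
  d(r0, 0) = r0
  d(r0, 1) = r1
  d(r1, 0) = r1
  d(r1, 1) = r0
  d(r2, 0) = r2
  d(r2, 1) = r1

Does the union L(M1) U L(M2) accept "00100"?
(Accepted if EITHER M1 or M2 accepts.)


M1: final=q2 accepted=False
M2: final=r1 accepted=False

No, union rejects (neither accepts)


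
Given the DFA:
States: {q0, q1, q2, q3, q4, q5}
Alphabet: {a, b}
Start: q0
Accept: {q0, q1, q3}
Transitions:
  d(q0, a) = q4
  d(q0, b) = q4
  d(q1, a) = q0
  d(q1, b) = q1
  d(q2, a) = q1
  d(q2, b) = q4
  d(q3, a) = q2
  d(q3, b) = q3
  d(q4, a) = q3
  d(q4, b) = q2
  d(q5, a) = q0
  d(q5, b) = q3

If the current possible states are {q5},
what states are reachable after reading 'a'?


Apply transition on 'a' from each current state:
  d(q5, a) = q0

{q0}


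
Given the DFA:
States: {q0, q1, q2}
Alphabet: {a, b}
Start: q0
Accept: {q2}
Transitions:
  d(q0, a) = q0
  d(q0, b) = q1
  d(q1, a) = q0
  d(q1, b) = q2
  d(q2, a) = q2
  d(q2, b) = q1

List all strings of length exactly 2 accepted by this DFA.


All strings of length 2: 4 total
Accepted: 1

"bb"


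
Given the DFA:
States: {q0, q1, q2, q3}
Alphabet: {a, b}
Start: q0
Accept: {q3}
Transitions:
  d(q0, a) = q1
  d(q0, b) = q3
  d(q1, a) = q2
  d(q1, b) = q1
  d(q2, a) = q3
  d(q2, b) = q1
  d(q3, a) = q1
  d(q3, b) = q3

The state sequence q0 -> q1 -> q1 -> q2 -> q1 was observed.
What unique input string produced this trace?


Trace back each transition to find the symbol:
  q0 --[a]--> q1
  q1 --[b]--> q1
  q1 --[a]--> q2
  q2 --[b]--> q1

"abab"


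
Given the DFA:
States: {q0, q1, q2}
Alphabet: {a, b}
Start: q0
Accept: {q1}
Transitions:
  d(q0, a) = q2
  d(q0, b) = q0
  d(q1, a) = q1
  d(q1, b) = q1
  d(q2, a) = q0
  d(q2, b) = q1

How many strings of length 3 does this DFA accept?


Enumerating all length-3 strings:
  "aaa" -> q2 [reject]
  "aab" -> q0 [reject]
  "aba" -> q1 [accept]
  "abb" -> q1 [accept]
  "baa" -> q0 [reject]
  "bab" -> q1 [accept]
  "bba" -> q2 [reject]
  "bbb" -> q0 [reject]

3 out of 8


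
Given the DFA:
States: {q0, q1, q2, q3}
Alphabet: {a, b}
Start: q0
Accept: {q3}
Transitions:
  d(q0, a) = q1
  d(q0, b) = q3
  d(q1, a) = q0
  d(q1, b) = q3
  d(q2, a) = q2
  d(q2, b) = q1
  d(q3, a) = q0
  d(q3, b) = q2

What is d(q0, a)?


Looking up transition d(q0, a)

q1


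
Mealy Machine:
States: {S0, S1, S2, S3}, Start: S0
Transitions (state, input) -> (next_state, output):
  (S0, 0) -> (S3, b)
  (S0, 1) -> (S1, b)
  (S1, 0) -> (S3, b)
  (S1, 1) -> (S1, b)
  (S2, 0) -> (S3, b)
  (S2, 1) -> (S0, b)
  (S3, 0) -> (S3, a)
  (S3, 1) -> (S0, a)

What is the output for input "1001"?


Step-by-step:
  (S0, 1) -> (S1, b)
  (S1, 0) -> (S3, b)
  (S3, 0) -> (S3, a)
  (S3, 1) -> (S0, a)

"bbaa"


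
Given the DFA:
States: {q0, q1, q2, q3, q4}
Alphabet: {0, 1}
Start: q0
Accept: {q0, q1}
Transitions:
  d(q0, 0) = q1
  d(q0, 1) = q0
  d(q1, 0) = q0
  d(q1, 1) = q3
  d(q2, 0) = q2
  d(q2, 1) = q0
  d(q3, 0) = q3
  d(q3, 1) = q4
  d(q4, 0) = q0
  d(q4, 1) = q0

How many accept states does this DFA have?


Accept states listed: {q0, q1}
Counting: q0(1) q1(2)

2


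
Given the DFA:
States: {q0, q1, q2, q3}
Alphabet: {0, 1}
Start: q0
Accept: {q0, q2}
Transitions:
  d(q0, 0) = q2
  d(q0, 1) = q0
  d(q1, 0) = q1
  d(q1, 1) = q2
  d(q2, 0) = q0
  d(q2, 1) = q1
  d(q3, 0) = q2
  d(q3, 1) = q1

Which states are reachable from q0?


BFS from q0:
  layer 0: {q0}
  layer 1: {q2}
  layer 2: {q1}

{q0, q1, q2}


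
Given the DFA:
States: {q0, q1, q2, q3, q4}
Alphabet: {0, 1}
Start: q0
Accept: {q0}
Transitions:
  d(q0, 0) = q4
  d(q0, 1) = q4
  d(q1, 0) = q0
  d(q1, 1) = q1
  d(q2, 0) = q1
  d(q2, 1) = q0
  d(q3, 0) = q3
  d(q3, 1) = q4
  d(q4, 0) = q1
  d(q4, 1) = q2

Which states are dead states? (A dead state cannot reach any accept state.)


Forward reachability from each state:
  q0 -> reaches accept state q0 (live)
  q1 -> reaches accept state q0 (live)
  q2 -> reaches accept state q0 (live)
  q3 -> reaches accept state q0 (live)
  q4 -> reaches accept state q0 (live)

None (all states can reach an accept state)


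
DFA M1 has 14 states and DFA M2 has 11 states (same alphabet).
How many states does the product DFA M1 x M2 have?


Product construction pairs every M1 state with every M2 state.
14 * 11 = 154

154


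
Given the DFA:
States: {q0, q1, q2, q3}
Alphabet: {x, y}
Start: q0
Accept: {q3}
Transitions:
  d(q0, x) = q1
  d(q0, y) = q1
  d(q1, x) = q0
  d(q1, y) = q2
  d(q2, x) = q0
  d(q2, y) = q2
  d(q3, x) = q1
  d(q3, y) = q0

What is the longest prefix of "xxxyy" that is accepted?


Run the DFA, marking each prefix where the state is accepting:
  "" -> q0 [reject]
  "x" -> q1 [reject]
  "xx" -> q0 [reject]
  "xxx" -> q1 [reject]
  "xxxy" -> q2 [reject]
  "xxxyy" -> q2 [reject]

No prefix is accepted


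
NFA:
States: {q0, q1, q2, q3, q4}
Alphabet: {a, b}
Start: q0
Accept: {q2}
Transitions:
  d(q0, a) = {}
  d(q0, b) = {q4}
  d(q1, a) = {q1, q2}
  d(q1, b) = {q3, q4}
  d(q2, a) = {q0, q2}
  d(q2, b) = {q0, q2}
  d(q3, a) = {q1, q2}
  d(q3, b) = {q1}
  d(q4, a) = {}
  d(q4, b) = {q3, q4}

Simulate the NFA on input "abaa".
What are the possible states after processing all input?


Start: {q0}
  --a--> {}
  --b--> {}
  --a--> {}
  --a--> {}

{} (empty set, no valid transitions)


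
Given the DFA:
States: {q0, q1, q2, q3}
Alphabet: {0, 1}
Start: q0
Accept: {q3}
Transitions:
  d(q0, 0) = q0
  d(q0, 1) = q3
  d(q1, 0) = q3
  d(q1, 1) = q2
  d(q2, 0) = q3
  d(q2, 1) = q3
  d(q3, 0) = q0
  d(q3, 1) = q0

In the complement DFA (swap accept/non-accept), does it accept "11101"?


Trace: q0 -> q3 -> q0 -> q3 -> q0 -> q3
Final: q3
Original accept: {q3}
Complement: q3 is in original accept

No, complement rejects (original accepts)


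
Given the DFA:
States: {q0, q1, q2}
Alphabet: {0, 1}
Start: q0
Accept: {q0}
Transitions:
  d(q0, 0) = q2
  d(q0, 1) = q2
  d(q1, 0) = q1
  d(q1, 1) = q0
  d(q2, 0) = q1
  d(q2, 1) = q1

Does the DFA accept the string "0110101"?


Trace: q0 -> q2 -> q1 -> q0 -> q2 -> q1 -> q1 -> q0
Final state: q0
Accept states: {q0}

Yes, accepted (final state q0 is an accept state)


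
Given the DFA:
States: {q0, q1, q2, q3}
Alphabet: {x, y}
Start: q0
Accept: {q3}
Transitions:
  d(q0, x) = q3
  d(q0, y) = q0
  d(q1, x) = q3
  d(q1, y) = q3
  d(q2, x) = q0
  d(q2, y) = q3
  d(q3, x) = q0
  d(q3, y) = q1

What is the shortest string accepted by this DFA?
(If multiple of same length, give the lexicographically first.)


BFS by string length (lex-first path to each state shown):
  len 0: q0<-""
  len 1: q0<-"y", q3<-"x"
Found accept state at length 1.

"x"


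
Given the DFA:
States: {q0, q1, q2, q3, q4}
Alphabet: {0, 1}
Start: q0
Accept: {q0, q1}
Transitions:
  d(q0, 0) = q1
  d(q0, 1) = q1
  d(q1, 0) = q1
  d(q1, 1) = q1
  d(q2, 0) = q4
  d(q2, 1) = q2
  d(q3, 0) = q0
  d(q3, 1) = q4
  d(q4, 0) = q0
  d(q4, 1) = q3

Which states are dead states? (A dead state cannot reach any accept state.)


Forward reachability from each state:
  q0 -> reaches accept state q0 (live)
  q1 -> reaches accept state q1 (live)
  q2 -> reaches accept state q0 (live)
  q3 -> reaches accept state q0 (live)
  q4 -> reaches accept state q0 (live)

None (all states can reach an accept state)


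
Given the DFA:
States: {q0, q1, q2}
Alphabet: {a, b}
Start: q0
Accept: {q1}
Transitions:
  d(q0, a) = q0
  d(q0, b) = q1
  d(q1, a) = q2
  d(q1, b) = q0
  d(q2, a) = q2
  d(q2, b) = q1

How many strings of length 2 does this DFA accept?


Enumerating all length-2 strings:
  "aa" -> q0 [reject]
  "ab" -> q1 [accept]
  "ba" -> q2 [reject]
  "bb" -> q0 [reject]

1 out of 4


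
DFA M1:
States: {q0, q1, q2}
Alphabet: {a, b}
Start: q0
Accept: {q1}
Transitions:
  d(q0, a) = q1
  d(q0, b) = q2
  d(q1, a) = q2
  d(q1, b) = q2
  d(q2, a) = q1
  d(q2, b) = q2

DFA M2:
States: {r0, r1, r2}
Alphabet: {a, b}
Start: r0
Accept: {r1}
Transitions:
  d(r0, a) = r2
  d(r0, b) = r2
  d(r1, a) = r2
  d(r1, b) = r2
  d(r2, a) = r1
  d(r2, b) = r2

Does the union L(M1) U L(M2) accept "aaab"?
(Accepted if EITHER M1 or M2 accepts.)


M1: final=q2 accepted=False
M2: final=r2 accepted=False

No, union rejects (neither accepts)


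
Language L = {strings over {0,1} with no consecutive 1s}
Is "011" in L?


'11' occurs at index 1

No, "011" is not in L


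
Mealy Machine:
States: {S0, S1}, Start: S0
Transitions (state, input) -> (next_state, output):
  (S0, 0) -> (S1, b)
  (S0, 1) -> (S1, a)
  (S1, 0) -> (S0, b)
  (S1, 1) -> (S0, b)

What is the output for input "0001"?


Step-by-step:
  (S0, 0) -> (S1, b)
  (S1, 0) -> (S0, b)
  (S0, 0) -> (S1, b)
  (S1, 1) -> (S0, b)

"bbbb"


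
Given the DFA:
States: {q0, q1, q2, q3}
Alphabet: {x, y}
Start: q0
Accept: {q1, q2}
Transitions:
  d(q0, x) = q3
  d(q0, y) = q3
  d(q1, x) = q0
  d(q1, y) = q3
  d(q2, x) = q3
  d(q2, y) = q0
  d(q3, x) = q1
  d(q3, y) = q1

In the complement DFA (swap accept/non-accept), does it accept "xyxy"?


Trace: q0 -> q3 -> q1 -> q0 -> q3
Final: q3
Original accept: {q1, q2}
Complement: q3 is not in original accept

Yes, complement accepts (original rejects)


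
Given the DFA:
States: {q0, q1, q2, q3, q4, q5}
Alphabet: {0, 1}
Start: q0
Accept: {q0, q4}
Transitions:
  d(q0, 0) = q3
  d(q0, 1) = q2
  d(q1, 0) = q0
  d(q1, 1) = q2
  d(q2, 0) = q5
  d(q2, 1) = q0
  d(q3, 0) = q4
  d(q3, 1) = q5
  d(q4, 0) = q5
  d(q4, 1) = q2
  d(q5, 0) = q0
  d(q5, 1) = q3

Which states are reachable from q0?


BFS from q0:
  layer 0: {q0}
  layer 1: {q2, q3}
  layer 2: {q4, q5}

{q0, q2, q3, q4, q5}


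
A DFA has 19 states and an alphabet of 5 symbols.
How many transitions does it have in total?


Each state has exactly one transition per symbol.
19 * 5 = 95

95


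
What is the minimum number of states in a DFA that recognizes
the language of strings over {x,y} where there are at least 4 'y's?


States: count = 0, 1, ..., 3, and a final '>= 4' state.
Total: 4 + 1 = 5. Accept = '>= 4' state.

5


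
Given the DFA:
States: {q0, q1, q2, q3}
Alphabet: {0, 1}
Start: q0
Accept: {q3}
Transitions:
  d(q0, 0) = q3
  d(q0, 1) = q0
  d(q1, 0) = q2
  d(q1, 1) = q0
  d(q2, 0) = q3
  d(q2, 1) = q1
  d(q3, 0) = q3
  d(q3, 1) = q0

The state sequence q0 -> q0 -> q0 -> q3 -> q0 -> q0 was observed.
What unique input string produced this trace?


Trace back each transition to find the symbol:
  q0 --[1]--> q0
  q0 --[1]--> q0
  q0 --[0]--> q3
  q3 --[1]--> q0
  q0 --[1]--> q0

"11011"


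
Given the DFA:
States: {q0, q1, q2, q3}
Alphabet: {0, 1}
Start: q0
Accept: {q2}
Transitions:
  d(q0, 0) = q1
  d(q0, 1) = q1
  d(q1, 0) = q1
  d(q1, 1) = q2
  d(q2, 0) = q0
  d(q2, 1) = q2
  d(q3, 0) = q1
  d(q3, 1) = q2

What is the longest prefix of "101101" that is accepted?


Run the DFA, marking each prefix where the state is accepting:
  "" -> q0 [reject]
  "1" -> q1 [reject]
  "10" -> q1 [reject]
  "101" -> q2 [accept]
  "1011" -> q2 [accept]
  "10110" -> q0 [reject]
  "101101" -> q1 [reject]

"1011"


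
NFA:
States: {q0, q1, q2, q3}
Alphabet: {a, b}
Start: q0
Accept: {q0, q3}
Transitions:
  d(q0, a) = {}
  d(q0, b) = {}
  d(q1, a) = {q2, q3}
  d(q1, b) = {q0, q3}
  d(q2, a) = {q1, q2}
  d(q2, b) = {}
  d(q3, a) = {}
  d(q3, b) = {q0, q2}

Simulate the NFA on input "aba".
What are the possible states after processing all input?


Start: {q0}
  --a--> {}
  --b--> {}
  --a--> {}

{} (empty set, no valid transitions)


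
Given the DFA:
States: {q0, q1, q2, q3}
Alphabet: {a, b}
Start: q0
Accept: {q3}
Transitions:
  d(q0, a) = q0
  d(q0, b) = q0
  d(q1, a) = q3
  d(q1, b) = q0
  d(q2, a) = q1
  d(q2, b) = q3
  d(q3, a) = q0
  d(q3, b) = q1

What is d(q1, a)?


Looking up transition d(q1, a)

q3


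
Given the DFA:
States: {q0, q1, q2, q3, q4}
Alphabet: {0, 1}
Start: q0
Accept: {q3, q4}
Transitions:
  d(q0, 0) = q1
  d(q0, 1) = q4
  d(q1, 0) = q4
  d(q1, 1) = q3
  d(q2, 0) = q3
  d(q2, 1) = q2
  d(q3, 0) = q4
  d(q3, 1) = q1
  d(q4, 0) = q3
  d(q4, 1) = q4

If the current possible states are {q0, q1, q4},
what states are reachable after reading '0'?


Apply transition on '0' from each current state:
  d(q0, 0) = q1
  d(q1, 0) = q4
  d(q4, 0) = q3

{q1, q3, q4}


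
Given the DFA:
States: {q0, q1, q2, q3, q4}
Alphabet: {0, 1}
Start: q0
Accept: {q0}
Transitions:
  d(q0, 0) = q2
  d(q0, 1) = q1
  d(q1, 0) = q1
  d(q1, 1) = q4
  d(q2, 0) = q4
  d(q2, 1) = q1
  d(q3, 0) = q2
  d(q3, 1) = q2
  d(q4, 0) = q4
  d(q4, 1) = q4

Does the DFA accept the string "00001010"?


Trace: q0 -> q2 -> q4 -> q4 -> q4 -> q4 -> q4 -> q4 -> q4
Final state: q4
Accept states: {q0}

No, rejected (final state q4 is not an accept state)


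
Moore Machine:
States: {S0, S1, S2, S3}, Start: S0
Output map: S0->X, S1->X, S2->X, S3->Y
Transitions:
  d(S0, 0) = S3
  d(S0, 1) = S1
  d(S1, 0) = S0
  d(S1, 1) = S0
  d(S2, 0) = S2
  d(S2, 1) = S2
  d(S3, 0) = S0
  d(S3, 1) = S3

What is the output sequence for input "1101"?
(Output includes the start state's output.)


Start: S0 (output X)
  --1--> S1 (output X)
  --1--> S0 (output X)
  --0--> S3 (output Y)
  --1--> S3 (output Y)

"XXXYY"


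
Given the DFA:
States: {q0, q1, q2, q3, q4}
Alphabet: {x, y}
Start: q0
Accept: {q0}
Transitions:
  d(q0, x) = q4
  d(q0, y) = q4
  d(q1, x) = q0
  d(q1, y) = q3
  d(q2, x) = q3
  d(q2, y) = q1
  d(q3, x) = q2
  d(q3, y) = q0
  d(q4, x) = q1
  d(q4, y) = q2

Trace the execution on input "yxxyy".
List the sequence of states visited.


Input: yxxyy
d(q0, y) = q4
d(q4, x) = q1
d(q1, x) = q0
d(q0, y) = q4
d(q4, y) = q2


q0 -> q4 -> q1 -> q0 -> q4 -> q2


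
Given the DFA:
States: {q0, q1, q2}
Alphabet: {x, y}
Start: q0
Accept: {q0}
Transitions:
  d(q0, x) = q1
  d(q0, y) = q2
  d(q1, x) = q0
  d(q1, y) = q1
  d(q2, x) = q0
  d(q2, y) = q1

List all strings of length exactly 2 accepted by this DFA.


All strings of length 2: 4 total
Accepted: 2

"xx", "yx"


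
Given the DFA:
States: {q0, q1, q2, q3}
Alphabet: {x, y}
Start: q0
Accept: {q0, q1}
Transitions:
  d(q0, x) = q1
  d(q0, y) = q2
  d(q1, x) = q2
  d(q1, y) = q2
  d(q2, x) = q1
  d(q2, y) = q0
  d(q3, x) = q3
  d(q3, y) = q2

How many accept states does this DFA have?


Accept states listed: {q0, q1}
Counting: q0(1) q1(2)

2


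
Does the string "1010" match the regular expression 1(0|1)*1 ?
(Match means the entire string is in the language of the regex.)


|string| = 4; first = '1'; last = '0'

No, "1010" does not match 1(0|1)*1


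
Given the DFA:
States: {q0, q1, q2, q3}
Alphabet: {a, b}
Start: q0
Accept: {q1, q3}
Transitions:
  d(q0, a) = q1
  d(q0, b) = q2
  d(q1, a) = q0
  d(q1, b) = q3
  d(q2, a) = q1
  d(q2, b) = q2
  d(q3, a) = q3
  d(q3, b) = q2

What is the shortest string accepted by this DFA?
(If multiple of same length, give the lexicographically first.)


BFS by string length (lex-first path to each state shown):
  len 0: q0<-""
  len 1: q1<-"a", q2<-"b"
Found accept state at length 1.

"a"


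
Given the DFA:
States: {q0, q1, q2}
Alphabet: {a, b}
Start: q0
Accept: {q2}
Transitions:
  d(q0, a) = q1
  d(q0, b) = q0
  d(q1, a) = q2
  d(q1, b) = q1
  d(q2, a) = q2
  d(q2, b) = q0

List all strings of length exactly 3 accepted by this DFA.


All strings of length 3: 8 total
Accepted: 3

"aaa", "aba", "baa"


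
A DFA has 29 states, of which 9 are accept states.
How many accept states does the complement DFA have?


Complement swaps accept and non-accept states.
29 - 9 = 20

20


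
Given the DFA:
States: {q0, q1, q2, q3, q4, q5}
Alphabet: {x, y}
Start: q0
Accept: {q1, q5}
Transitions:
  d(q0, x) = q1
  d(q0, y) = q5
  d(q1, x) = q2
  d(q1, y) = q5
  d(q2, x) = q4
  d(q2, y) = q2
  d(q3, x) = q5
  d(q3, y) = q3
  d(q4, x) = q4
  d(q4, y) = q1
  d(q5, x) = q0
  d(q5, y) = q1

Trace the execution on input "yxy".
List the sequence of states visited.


Input: yxy
d(q0, y) = q5
d(q5, x) = q0
d(q0, y) = q5


q0 -> q5 -> q0 -> q5


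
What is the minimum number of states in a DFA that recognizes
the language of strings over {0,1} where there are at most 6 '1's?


States: count = 0, 1, ..., 6 (all accepting; 7 states), plus a dead state for count > 6.
Total: 7 + 1 = 8.

8


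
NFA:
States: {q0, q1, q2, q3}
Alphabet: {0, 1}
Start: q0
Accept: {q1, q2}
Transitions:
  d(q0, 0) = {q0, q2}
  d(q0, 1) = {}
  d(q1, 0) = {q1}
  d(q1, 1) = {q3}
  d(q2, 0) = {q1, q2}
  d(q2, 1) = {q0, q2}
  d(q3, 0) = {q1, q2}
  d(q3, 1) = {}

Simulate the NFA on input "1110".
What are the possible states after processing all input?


Start: {q0}
  --1--> {}
  --1--> {}
  --1--> {}
  --0--> {}

{} (empty set, no valid transitions)


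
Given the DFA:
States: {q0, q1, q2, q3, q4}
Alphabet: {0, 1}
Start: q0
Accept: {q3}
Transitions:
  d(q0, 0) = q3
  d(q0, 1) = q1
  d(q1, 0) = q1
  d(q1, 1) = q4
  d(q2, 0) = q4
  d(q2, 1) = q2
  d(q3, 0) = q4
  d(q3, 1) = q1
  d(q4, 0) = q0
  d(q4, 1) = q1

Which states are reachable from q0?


BFS from q0:
  layer 0: {q0}
  layer 1: {q1, q3}
  layer 2: {q4}

{q0, q1, q3, q4}


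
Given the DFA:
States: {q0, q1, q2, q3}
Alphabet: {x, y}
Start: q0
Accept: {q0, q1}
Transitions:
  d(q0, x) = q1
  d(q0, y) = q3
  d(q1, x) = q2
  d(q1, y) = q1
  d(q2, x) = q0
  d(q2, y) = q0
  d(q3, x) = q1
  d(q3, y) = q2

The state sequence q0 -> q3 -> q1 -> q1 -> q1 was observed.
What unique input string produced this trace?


Trace back each transition to find the symbol:
  q0 --[y]--> q3
  q3 --[x]--> q1
  q1 --[y]--> q1
  q1 --[y]--> q1

"yxyy"


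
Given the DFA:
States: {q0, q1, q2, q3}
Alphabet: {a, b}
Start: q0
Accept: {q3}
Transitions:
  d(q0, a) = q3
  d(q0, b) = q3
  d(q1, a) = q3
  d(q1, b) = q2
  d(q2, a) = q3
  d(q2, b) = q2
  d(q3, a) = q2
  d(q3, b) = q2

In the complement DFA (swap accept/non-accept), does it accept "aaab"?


Trace: q0 -> q3 -> q2 -> q3 -> q2
Final: q2
Original accept: {q3}
Complement: q2 is not in original accept

Yes, complement accepts (original rejects)


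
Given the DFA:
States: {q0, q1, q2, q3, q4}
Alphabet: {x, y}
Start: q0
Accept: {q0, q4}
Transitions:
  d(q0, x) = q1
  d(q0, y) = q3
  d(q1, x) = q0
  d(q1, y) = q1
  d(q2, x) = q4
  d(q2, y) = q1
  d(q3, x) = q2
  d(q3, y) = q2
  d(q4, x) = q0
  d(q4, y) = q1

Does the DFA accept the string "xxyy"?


Trace: q0 -> q1 -> q0 -> q3 -> q2
Final state: q2
Accept states: {q0, q4}

No, rejected (final state q2 is not an accept state)


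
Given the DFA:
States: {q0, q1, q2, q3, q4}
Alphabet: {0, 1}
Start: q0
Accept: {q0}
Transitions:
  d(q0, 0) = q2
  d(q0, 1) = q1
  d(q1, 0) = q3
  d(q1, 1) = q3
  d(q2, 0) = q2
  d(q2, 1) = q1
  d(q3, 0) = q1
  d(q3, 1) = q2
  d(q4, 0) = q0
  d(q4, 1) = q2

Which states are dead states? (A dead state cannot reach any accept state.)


Forward reachability from each state:
  q0 -> reaches accept state q0 (live)
  q1 -> reaches {q1, q2, q3}, no accept state (dead)
  q2 -> reaches {q1, q2, q3}, no accept state (dead)
  q3 -> reaches {q1, q2, q3}, no accept state (dead)
  q4 -> reaches accept state q0 (live)

{q1, q2, q3}


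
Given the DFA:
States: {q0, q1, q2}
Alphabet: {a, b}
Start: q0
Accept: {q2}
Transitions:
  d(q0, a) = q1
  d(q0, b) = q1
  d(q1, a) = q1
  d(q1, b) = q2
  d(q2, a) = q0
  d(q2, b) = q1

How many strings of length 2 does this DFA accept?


Enumerating all length-2 strings:
  "aa" -> q1 [reject]
  "ab" -> q2 [accept]
  "ba" -> q1 [reject]
  "bb" -> q2 [accept]

2 out of 4


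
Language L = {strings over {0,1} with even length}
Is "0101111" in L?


length = 7; 7 mod 2 = 1

No, "0101111" is not in L


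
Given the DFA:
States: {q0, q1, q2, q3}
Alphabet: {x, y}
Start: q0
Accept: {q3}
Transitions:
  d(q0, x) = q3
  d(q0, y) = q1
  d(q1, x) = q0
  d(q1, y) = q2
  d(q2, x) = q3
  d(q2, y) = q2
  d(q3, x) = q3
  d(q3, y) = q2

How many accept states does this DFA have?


Accept states listed: {q3}
Counting: q3(1)

1


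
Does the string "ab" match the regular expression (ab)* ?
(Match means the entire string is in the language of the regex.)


|string| = 2; first = 'a'; last = 'b'

Yes, "ab" matches (ab)*


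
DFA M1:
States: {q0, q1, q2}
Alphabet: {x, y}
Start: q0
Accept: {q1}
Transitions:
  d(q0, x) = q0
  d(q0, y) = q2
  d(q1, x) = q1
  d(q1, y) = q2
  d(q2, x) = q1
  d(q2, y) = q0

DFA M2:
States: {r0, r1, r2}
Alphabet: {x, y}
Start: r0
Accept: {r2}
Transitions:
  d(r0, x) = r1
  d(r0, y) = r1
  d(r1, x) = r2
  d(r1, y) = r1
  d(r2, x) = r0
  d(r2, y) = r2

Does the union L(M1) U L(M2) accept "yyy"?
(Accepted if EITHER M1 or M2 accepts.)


M1: final=q2 accepted=False
M2: final=r1 accepted=False

No, union rejects (neither accepts)


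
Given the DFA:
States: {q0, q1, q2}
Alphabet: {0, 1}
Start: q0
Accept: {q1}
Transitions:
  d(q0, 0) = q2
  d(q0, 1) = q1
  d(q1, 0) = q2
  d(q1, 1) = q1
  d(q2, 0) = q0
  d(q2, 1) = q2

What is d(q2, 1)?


Looking up transition d(q2, 1)

q2


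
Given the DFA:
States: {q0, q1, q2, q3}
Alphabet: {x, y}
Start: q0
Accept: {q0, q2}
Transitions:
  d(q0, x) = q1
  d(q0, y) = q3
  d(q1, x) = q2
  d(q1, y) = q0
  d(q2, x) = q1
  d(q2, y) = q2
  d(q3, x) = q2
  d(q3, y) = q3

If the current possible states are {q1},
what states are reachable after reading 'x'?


Apply transition on 'x' from each current state:
  d(q1, x) = q2

{q2}


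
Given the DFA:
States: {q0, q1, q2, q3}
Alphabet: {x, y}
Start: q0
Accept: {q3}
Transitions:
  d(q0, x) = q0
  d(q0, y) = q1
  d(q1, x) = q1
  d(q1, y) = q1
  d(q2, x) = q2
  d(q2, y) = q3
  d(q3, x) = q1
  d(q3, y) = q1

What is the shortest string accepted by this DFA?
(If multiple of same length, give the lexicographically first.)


BFS by string length (lex-first path to each state shown):
  len 0: q0<-""
  len 1: q0<-"x", q1<-"y"
  len 2: q0<-"xx", q1<-"xy"
  len 3: q0<-"xxx", q1<-"xxy"
  len 4: q0<-"xxxx", q1<-"xxxy"
  len 5: q0<-"xxxxx", q1<-"xxxxy"
  len 6: q0<-"xxxxxx", q1<-"xxxxxy"
  len 7: q0<-"xxxxxxx", q1<-"xxxxxxy"
  len 8: q0<-"xxxxxxxx", q1<-"xxxxxxxy"

No string accepted (empty language)


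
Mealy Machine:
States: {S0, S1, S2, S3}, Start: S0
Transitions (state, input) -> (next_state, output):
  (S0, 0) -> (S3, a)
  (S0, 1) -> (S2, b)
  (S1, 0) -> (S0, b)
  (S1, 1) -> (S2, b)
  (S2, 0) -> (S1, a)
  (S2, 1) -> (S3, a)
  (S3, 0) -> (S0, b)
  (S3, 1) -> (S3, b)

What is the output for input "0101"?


Step-by-step:
  (S0, 0) -> (S3, a)
  (S3, 1) -> (S3, b)
  (S3, 0) -> (S0, b)
  (S0, 1) -> (S2, b)

"abbb"


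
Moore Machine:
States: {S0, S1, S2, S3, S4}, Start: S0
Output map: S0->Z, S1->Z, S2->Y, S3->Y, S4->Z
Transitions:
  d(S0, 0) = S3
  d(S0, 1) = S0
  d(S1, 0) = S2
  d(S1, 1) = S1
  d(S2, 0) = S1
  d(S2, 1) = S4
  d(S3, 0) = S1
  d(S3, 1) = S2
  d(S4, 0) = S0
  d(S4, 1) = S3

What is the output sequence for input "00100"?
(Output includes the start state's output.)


Start: S0 (output Z)
  --0--> S3 (output Y)
  --0--> S1 (output Z)
  --1--> S1 (output Z)
  --0--> S2 (output Y)
  --0--> S1 (output Z)

"ZYZZYZ"


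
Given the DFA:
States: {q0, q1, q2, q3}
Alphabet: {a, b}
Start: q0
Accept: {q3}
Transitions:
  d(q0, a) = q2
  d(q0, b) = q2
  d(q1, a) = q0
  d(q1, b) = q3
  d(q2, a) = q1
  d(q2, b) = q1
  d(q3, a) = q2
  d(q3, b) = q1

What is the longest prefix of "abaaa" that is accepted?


Run the DFA, marking each prefix where the state is accepting:
  "" -> q0 [reject]
  "a" -> q2 [reject]
  "ab" -> q1 [reject]
  "aba" -> q0 [reject]
  "abaa" -> q2 [reject]
  "abaaa" -> q1 [reject]

No prefix is accepted


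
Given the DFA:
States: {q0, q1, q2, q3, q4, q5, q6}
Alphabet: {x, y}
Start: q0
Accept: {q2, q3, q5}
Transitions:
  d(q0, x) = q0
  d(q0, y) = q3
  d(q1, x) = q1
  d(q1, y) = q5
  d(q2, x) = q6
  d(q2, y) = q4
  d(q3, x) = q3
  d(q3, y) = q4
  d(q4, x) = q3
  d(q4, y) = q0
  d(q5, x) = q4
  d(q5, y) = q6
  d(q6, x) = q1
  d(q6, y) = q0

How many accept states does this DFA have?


Accept states listed: {q2, q3, q5}
Counting: q2(1) q3(2) q5(3)

3


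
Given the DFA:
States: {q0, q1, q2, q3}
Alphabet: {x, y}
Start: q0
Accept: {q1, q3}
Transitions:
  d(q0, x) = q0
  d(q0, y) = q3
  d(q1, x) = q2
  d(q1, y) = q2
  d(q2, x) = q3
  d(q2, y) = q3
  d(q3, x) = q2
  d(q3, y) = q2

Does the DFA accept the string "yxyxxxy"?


Trace: q0 -> q3 -> q2 -> q3 -> q2 -> q3 -> q2 -> q3
Final state: q3
Accept states: {q1, q3}

Yes, accepted (final state q3 is an accept state)


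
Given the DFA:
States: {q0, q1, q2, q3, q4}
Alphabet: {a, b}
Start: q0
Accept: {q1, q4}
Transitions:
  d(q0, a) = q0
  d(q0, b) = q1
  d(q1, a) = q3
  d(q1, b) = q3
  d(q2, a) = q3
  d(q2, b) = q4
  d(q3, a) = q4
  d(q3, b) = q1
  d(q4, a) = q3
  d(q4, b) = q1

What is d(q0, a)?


Looking up transition d(q0, a)

q0


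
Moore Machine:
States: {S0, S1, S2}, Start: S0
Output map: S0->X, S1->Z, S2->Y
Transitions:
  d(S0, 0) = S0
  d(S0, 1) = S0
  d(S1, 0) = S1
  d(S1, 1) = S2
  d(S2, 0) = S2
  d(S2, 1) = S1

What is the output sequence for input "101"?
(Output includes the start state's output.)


Start: S0 (output X)
  --1--> S0 (output X)
  --0--> S0 (output X)
  --1--> S0 (output X)

"XXXX"


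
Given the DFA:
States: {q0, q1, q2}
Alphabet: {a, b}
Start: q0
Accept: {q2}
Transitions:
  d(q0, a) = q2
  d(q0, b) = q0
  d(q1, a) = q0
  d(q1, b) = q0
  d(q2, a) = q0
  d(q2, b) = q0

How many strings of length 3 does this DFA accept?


Enumerating all length-3 strings:
  "aaa" -> q2 [accept]
  "aab" -> q0 [reject]
  "aba" -> q2 [accept]
  "abb" -> q0 [reject]
  "baa" -> q0 [reject]
  "bab" -> q0 [reject]
  "bba" -> q2 [accept]
  "bbb" -> q0 [reject]

3 out of 8


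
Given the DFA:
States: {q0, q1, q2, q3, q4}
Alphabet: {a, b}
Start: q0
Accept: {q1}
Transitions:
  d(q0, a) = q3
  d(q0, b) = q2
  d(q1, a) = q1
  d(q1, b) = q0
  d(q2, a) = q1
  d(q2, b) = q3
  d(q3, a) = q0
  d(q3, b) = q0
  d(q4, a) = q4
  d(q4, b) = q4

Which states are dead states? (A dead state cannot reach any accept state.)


Forward reachability from each state:
  q0 -> reaches accept state q1 (live)
  q1 -> reaches accept state q1 (live)
  q2 -> reaches accept state q1 (live)
  q3 -> reaches accept state q1 (live)
  q4 -> reaches {q4}, no accept state (dead)

{q4}


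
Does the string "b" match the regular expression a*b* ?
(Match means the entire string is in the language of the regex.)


|string| = 1; first = 'b'; last = 'b'

Yes, "b" matches a*b*


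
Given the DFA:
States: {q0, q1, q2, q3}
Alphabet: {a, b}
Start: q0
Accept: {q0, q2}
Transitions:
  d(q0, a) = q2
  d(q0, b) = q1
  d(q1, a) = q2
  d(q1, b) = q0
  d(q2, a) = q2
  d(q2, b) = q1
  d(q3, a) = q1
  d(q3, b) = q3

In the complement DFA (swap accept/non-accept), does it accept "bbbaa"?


Trace: q0 -> q1 -> q0 -> q1 -> q2 -> q2
Final: q2
Original accept: {q0, q2}
Complement: q2 is in original accept

No, complement rejects (original accepts)


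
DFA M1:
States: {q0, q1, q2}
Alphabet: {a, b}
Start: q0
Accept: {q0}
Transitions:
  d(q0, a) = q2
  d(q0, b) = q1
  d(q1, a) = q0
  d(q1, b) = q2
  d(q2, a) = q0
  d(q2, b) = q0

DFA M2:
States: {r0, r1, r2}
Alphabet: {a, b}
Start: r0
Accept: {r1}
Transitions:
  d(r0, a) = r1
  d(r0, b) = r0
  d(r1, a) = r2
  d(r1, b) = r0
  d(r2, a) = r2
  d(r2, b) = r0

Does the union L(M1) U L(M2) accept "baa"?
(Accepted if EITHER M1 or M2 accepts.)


M1: final=q2 accepted=False
M2: final=r2 accepted=False

No, union rejects (neither accepts)


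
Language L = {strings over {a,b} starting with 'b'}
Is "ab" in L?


first symbol = 'a'

No, "ab" is not in L


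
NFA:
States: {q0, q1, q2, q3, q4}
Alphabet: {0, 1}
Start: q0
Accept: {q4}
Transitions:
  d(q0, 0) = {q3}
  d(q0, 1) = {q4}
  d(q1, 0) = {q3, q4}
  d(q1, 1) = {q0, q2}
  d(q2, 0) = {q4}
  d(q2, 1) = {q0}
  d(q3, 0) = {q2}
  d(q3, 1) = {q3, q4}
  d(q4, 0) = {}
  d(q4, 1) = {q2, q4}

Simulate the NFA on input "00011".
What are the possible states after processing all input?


Start: {q0}
  --0--> {q3}
  --0--> {q2}
  --0--> {q4}
  --1--> {q2, q4}
  --1--> {q0, q2, q4}

{q0, q2, q4}


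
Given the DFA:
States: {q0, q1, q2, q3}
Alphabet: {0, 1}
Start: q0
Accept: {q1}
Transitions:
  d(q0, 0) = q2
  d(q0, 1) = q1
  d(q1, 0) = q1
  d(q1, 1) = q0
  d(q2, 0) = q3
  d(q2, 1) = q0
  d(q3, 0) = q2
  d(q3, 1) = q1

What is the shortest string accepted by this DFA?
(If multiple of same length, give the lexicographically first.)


BFS by string length (lex-first path to each state shown):
  len 0: q0<-""
  len 1: q1<-"1", q2<-"0"
Found accept state at length 1.

"1"


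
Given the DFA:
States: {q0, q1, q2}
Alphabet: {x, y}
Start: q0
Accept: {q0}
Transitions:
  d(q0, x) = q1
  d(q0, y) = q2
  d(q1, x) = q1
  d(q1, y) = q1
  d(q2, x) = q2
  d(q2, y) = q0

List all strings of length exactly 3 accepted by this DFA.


All strings of length 3: 8 total
Accepted: 1

"yxy"


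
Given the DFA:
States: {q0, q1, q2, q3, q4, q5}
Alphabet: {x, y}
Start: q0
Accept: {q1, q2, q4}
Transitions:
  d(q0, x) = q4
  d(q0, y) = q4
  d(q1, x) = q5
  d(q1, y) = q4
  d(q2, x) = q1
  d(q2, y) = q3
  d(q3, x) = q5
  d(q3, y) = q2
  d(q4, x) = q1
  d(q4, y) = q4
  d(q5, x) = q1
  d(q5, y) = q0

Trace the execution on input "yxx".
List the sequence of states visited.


Input: yxx
d(q0, y) = q4
d(q4, x) = q1
d(q1, x) = q5


q0 -> q4 -> q1 -> q5


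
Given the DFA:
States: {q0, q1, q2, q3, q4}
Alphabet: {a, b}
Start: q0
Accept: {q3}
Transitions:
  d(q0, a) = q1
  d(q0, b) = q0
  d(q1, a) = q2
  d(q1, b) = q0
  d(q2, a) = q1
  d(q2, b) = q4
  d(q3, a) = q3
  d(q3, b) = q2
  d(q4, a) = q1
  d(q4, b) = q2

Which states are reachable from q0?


BFS from q0:
  layer 0: {q0}
  layer 1: {q1}
  layer 2: {q2}
  layer 3: {q4}

{q0, q1, q2, q4}


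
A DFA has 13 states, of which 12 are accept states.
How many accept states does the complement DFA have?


Complement swaps accept and non-accept states.
13 - 12 = 1

1


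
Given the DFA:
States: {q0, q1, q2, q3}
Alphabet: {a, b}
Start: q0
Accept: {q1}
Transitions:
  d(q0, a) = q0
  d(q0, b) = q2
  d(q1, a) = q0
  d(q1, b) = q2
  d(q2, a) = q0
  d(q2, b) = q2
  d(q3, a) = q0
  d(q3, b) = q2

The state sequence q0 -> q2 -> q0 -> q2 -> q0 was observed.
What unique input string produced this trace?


Trace back each transition to find the symbol:
  q0 --[b]--> q2
  q2 --[a]--> q0
  q0 --[b]--> q2
  q2 --[a]--> q0

"baba"


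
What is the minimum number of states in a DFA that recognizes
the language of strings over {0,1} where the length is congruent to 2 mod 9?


States track (length) mod 9.
Need 9 states: one per remainder 0..8; accept = remainder 2.

9


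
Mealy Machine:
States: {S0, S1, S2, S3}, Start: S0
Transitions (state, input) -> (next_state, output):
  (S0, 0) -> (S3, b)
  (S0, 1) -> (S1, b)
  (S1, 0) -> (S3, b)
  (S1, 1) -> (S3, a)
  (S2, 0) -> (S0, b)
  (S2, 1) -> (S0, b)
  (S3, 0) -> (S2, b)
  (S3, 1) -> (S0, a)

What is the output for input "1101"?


Step-by-step:
  (S0, 1) -> (S1, b)
  (S1, 1) -> (S3, a)
  (S3, 0) -> (S2, b)
  (S2, 1) -> (S0, b)

"babb"


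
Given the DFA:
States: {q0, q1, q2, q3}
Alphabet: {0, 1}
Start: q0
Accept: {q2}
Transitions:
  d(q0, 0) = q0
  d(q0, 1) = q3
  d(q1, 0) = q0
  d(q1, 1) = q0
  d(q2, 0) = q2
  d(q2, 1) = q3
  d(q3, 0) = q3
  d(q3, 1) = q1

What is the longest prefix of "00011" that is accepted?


Run the DFA, marking each prefix where the state is accepting:
  "" -> q0 [reject]
  "0" -> q0 [reject]
  "00" -> q0 [reject]
  "000" -> q0 [reject]
  "0001" -> q3 [reject]
  "00011" -> q1 [reject]

No prefix is accepted


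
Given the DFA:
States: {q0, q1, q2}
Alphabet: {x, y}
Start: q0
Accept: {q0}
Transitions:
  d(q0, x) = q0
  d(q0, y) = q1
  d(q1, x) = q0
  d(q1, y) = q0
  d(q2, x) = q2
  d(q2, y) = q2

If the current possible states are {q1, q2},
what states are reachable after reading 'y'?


Apply transition on 'y' from each current state:
  d(q1, y) = q0
  d(q2, y) = q2

{q0, q2}


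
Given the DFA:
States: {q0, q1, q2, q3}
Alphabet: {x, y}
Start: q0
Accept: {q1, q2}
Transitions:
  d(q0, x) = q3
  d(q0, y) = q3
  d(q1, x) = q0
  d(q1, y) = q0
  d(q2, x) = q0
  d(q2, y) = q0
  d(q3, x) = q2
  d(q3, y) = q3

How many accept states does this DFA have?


Accept states listed: {q1, q2}
Counting: q1(1) q2(2)

2


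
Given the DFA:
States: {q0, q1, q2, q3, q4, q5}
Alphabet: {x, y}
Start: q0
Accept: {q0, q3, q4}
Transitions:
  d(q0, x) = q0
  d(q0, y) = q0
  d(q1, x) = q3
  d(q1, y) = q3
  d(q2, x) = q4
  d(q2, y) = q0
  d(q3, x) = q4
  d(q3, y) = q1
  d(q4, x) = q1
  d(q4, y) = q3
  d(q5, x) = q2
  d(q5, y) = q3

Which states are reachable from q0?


BFS from q0:
  layer 0: {q0}

{q0}


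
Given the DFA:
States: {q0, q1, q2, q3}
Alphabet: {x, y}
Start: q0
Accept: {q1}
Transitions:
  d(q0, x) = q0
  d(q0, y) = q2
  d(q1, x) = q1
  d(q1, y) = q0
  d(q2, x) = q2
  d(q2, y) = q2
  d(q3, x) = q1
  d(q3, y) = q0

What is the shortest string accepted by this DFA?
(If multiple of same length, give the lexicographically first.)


BFS by string length (lex-first path to each state shown):
  len 0: q0<-""
  len 1: q0<-"x", q2<-"y"
  len 2: q0<-"xx", q2<-"xy"
  len 3: q0<-"xxx", q2<-"xxy"
  len 4: q0<-"xxxx", q2<-"xxxy"
  len 5: q0<-"xxxxx", q2<-"xxxxy"
  len 6: q0<-"xxxxxx", q2<-"xxxxxy"
  len 7: q0<-"xxxxxxx", q2<-"xxxxxxy"
  len 8: q0<-"xxxxxxxx", q2<-"xxxxxxxy"

No string accepted (empty language)


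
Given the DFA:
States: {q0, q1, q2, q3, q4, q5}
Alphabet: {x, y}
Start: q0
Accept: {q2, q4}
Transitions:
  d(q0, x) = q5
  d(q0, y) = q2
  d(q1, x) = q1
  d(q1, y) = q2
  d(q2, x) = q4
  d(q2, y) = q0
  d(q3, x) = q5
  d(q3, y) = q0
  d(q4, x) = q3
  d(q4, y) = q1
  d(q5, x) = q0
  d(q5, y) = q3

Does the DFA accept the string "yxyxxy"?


Trace: q0 -> q2 -> q4 -> q1 -> q1 -> q1 -> q2
Final state: q2
Accept states: {q2, q4}

Yes, accepted (final state q2 is an accept state)


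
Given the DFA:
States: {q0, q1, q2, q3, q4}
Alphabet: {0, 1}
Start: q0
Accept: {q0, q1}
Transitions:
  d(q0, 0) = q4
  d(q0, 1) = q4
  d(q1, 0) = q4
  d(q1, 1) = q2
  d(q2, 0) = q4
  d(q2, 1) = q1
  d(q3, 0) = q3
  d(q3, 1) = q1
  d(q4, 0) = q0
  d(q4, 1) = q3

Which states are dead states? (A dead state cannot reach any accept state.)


Forward reachability from each state:
  q0 -> reaches accept state q0 (live)
  q1 -> reaches accept state q0 (live)
  q2 -> reaches accept state q0 (live)
  q3 -> reaches accept state q0 (live)
  q4 -> reaches accept state q0 (live)

None (all states can reach an accept state)


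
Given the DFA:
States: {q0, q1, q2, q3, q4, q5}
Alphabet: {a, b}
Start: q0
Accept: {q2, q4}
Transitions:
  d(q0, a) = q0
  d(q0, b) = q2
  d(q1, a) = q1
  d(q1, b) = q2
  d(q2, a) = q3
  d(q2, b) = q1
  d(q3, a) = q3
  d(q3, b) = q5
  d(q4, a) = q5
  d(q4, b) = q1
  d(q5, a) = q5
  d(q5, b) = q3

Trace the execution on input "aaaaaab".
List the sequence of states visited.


Input: aaaaaab
d(q0, a) = q0
d(q0, a) = q0
d(q0, a) = q0
d(q0, a) = q0
d(q0, a) = q0
d(q0, a) = q0
d(q0, b) = q2


q0 -> q0 -> q0 -> q0 -> q0 -> q0 -> q0 -> q2


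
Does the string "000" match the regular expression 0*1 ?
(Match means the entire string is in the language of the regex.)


|string| = 3; first = '0'; last = '0'

No, "000" does not match 0*1


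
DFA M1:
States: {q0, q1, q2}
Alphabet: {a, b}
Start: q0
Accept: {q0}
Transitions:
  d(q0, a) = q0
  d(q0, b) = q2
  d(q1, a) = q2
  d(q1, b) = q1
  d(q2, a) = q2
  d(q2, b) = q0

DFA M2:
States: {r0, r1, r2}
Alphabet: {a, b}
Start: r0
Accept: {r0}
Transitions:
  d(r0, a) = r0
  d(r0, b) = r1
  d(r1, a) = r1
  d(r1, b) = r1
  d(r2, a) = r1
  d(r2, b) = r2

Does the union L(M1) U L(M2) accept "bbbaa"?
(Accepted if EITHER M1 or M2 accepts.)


M1: final=q2 accepted=False
M2: final=r1 accepted=False

No, union rejects (neither accepts)


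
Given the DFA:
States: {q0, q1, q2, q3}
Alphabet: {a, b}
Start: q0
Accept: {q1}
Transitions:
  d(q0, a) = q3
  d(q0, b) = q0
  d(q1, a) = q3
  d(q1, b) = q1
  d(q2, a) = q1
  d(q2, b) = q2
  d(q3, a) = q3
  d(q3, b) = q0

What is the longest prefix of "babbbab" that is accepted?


Run the DFA, marking each prefix where the state is accepting:
  "" -> q0 [reject]
  "b" -> q0 [reject]
  "ba" -> q3 [reject]
  "bab" -> q0 [reject]
  "babb" -> q0 [reject]
  "babbb" -> q0 [reject]
  "babbba" -> q3 [reject]
  "babbbab" -> q0 [reject]

No prefix is accepted


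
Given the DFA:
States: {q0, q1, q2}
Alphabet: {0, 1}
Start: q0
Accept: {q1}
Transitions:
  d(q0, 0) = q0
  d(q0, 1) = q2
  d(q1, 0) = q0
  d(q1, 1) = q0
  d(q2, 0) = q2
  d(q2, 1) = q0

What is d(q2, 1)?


Looking up transition d(q2, 1)

q0


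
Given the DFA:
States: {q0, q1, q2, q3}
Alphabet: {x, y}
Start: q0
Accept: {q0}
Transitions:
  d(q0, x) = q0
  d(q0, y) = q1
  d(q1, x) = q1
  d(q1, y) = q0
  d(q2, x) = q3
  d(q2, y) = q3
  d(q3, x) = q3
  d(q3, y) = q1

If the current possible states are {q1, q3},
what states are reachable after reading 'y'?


Apply transition on 'y' from each current state:
  d(q1, y) = q0
  d(q3, y) = q1

{q0, q1}


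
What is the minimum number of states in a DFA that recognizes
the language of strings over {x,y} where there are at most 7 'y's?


States: count = 0, 1, ..., 7 (all accepting; 8 states), plus a dead state for count > 7.
Total: 8 + 1 = 9.

9


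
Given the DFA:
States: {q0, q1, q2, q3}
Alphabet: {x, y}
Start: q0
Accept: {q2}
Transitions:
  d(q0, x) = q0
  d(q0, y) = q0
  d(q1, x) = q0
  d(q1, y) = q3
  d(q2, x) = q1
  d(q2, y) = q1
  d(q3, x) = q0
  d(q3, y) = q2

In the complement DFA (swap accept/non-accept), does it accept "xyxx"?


Trace: q0 -> q0 -> q0 -> q0 -> q0
Final: q0
Original accept: {q2}
Complement: q0 is not in original accept

Yes, complement accepts (original rejects)


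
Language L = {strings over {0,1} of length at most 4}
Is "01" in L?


length = 2

Yes, "01" is in L


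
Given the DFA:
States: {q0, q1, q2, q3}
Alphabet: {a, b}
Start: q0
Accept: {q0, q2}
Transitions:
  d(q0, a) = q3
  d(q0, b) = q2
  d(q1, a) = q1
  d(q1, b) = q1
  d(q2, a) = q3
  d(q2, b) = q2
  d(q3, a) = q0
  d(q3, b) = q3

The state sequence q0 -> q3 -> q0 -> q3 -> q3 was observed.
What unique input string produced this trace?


Trace back each transition to find the symbol:
  q0 --[a]--> q3
  q3 --[a]--> q0
  q0 --[a]--> q3
  q3 --[b]--> q3

"aaab"


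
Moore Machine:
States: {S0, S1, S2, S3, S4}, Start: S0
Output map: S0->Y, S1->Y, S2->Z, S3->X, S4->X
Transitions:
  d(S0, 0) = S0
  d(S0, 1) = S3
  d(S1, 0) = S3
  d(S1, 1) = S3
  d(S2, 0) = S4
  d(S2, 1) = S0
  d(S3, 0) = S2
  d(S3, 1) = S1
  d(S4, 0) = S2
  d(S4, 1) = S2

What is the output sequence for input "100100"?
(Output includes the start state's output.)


Start: S0 (output Y)
  --1--> S3 (output X)
  --0--> S2 (output Z)
  --0--> S4 (output X)
  --1--> S2 (output Z)
  --0--> S4 (output X)
  --0--> S2 (output Z)

"YXZXZXZ"
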